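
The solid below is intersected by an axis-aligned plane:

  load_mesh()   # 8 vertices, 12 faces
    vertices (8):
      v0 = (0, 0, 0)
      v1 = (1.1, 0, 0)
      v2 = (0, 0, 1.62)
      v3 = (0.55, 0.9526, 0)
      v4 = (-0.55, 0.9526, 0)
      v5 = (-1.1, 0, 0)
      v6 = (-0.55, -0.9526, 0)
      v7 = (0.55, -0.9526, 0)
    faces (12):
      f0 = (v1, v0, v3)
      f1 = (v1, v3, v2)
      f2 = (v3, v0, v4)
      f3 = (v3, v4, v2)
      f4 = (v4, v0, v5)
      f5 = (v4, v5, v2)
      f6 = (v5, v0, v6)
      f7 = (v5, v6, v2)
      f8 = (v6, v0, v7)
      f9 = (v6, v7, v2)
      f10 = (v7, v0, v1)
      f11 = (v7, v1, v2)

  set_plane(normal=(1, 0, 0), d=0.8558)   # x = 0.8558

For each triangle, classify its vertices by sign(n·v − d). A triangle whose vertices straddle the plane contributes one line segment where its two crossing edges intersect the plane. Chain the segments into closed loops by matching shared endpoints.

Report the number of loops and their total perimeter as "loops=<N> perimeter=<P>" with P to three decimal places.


Straddling triangles (4 of 12):
  (v1,v0,v3) [+--] → (0.8558, 0, 0)–(0.8558, 0.422954, 0)  len=0.4230
  (v1,v3,v2) [+--] → (0.8558, 0.422954, 0)–(0.8558, 0, 0.35964)  len=0.5552
  (v7,v0,v1) [--+] → (0.8558, 0, 0)–(0.8558, -0.422954, 0)  len=0.4230
  (v7,v1,v2) [-+-] → (0.8558, -0.422954, 0)–(0.8558, 0, 0.35964)  len=0.5552

Chained into 1 loop(s):
  loop 1: 4 segments, perimeter = 1.9563
Total perimeter = 1.956

loops=1 perimeter=1.956


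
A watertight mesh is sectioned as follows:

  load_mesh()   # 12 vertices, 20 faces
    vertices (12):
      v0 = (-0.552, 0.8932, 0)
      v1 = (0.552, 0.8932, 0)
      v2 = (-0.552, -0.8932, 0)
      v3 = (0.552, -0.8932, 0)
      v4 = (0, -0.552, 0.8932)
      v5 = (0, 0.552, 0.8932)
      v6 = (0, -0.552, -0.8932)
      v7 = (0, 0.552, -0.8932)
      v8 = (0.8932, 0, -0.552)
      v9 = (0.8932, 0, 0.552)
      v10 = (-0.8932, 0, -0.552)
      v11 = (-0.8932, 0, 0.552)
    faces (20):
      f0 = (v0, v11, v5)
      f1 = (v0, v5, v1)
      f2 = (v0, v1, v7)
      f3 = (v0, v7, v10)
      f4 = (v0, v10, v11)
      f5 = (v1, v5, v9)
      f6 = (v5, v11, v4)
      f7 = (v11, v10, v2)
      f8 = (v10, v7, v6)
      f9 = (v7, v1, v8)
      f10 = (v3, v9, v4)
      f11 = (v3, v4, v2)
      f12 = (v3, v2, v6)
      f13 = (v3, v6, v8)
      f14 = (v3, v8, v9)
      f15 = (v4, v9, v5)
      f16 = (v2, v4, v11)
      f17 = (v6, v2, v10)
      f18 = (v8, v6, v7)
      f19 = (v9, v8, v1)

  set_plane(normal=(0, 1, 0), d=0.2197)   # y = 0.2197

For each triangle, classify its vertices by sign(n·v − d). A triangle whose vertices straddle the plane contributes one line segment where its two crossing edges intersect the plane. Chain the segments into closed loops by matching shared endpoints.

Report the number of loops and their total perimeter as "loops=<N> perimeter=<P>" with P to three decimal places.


loops=1 perimeter=5.504

Straddling triangles (10 of 20):
  (v0,v11,v5) [+-+] → (-0.809275, 0.2197, 0.416225)–(-0.5377, 0.2197, 0.6878)  len=0.3841
  (v0,v7,v10) [++-] → (-0.5377, 0.2197, -0.6878)–(-0.809275, 0.2197, -0.416225)  len=0.3841
  (v0,v10,v11) [+--] → (-0.809275, 0.2197, -0.416225)–(-0.809275, 0.2197, 0.416225)  len=0.8324
  (v1,v5,v9) [++-] → (0.5377, 0.2197, 0.6878)–(0.809275, 0.2197, 0.416225)  len=0.3841
  (v5,v11,v4) [+--] → (-0.5377, 0.2197, 0.6878)–(0, 0.2197, 0.8932)  len=0.5756
  (v10,v7,v6) [-+-] → (-0.5377, 0.2197, -0.6878)–(0, 0.2197, -0.8932)  len=0.5756
  (v7,v1,v8) [++-] → (0.809275, 0.2197, -0.416225)–(0.5377, 0.2197, -0.6878)  len=0.3841
  (v4,v9,v5) [--+] → (0.5377, 0.2197, 0.6878)–(0, 0.2197, 0.8932)  len=0.5756
  (v8,v6,v7) [--+] → (0, 0.2197, -0.8932)–(0.5377, 0.2197, -0.6878)  len=0.5756
  (v9,v8,v1) [--+] → (0.809275, 0.2197, -0.416225)–(0.809275, 0.2197, 0.416225)  len=0.8324

Chained into 1 loop(s):
  loop 1: 10 segments, perimeter = 5.5035
Total perimeter = 5.504


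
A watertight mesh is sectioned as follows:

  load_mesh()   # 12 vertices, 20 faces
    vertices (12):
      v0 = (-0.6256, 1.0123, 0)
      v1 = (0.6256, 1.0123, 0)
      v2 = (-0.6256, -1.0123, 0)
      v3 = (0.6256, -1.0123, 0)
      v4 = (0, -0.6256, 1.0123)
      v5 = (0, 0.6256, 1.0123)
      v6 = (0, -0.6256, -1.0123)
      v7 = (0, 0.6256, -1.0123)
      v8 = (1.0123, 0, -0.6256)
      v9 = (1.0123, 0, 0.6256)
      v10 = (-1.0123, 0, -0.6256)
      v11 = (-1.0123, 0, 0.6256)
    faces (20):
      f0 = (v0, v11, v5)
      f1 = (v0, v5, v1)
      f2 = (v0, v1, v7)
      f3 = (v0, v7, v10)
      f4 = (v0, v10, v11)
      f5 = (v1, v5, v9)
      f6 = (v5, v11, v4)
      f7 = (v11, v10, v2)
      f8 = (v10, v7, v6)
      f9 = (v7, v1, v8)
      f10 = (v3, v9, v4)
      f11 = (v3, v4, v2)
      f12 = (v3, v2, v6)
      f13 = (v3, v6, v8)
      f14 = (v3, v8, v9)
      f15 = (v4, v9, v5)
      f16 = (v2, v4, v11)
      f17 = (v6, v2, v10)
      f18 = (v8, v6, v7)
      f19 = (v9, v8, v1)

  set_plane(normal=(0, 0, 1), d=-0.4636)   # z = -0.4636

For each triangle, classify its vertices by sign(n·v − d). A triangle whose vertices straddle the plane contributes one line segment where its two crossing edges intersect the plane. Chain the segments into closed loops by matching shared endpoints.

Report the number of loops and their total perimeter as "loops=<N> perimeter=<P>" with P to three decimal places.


loops=1 perimeter=5.721

Straddling triangles (10 of 20):
  (v0,v1,v7) [++-] → (0.339096, 0.835204, -0.4636)–(-0.339096, 0.835204, -0.4636)  len=0.6782
  (v0,v7,v10) [+--] → (-0.339096, 0.835204, -0.4636)–(-0.912163, 0.262137, -0.4636)  len=0.8104
  (v0,v10,v11) [+-+] → (-0.912163, 0.262137, -0.4636)–(-1.0123, 0, -0.4636)  len=0.2806
  (v11,v10,v2) [+-+] → (-1.0123, 0, -0.4636)–(-0.912163, -0.262137, -0.4636)  len=0.2806
  (v7,v1,v8) [-+-] → (0.339096, 0.835204, -0.4636)–(0.912163, 0.262137, -0.4636)  len=0.8104
  (v3,v2,v6) [++-] → (-0.339096, -0.835204, -0.4636)–(0.339096, -0.835204, -0.4636)  len=0.6782
  (v3,v6,v8) [+--] → (0.339096, -0.835204, -0.4636)–(0.912163, -0.262137, -0.4636)  len=0.8104
  (v3,v8,v9) [+-+] → (0.912163, -0.262137, -0.4636)–(1.0123, 0, -0.4636)  len=0.2806
  (v6,v2,v10) [-+-] → (-0.339096, -0.835204, -0.4636)–(-0.912163, -0.262137, -0.4636)  len=0.8104
  (v9,v8,v1) [+-+] → (1.0123, 0, -0.4636)–(0.912163, 0.262137, -0.4636)  len=0.2806

Chained into 1 loop(s):
  loop 1: 10 segments, perimeter = 5.7206
Total perimeter = 5.721


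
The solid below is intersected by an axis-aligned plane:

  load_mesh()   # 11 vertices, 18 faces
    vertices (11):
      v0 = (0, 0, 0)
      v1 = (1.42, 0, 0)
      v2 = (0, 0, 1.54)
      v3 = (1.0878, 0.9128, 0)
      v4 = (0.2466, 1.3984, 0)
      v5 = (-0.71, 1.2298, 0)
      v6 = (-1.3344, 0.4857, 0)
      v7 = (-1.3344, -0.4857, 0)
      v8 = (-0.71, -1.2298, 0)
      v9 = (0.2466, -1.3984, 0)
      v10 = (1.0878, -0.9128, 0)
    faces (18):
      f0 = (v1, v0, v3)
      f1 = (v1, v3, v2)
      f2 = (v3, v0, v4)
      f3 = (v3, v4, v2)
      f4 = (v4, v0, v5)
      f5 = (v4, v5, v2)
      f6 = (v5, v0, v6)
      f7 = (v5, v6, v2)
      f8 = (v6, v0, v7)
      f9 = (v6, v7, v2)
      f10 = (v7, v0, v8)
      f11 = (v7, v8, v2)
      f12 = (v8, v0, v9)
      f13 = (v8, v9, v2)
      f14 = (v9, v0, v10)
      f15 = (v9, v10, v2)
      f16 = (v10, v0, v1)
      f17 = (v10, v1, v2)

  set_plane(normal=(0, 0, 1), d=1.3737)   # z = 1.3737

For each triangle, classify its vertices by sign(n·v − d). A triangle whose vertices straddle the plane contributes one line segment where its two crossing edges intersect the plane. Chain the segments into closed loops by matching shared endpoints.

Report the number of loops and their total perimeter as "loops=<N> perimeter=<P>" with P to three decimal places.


Straddling triangles (9 of 18):
  (v1,v3,v2) [--+] → (0.117468, 0.0985705, 1.3737)–(0.153342, 0, 1.3737)  len=0.1049
  (v3,v4,v2) [--+] → (0.0266296, 0.151009, 1.3737)–(0.117468, 0.0985705, 1.3737)  len=0.1049
  (v4,v5,v2) [--+] → (-0.0766708, 0.132802, 1.3737)–(0.0266296, 0.151009, 1.3737)  len=0.1049
  (v5,v6,v2) [--+] → (-0.144098, 0.0524493, 1.3737)–(-0.0766708, 0.132802, 1.3737)  len=0.1049
  (v6,v7,v2) [--+] → (-0.144098, -0.0524493, 1.3737)–(-0.144098, 0.0524493, 1.3737)  len=0.1049
  (v7,v8,v2) [--+] → (-0.0766708, -0.132802, 1.3737)–(-0.144098, -0.0524493, 1.3737)  len=0.1049
  (v8,v9,v2) [--+] → (0.0266296, -0.151009, 1.3737)–(-0.0766708, -0.132802, 1.3737)  len=0.1049
  (v9,v10,v2) [--+] → (0.117468, -0.0985705, 1.3737)–(0.0266296, -0.151009, 1.3737)  len=0.1049
  (v10,v1,v2) [--+] → (0.153342, 0, 1.3737)–(0.117468, -0.0985705, 1.3737)  len=0.1049

Chained into 1 loop(s):
  loop 1: 9 segments, perimeter = 0.9440
Total perimeter = 0.944

loops=1 perimeter=0.944


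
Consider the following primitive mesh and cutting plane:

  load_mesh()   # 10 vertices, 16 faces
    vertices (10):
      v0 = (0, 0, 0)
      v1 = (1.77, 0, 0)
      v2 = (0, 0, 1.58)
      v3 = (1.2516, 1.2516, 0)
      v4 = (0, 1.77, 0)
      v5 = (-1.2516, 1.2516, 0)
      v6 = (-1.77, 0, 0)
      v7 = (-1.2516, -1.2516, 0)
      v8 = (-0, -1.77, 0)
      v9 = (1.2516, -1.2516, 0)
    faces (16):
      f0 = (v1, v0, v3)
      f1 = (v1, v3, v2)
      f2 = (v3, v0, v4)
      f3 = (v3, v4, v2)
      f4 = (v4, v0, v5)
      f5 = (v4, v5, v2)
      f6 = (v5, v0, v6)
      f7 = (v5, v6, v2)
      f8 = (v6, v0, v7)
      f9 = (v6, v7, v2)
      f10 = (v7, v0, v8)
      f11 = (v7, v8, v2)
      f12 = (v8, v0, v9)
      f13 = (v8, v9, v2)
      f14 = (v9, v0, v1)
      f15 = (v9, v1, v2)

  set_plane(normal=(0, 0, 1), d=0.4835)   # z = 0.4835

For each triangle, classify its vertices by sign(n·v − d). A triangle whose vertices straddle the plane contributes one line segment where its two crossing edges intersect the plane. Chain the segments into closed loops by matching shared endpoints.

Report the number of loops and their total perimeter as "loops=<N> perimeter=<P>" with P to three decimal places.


loops=1 perimeter=7.521

Straddling triangles (8 of 16):
  (v1,v3,v2) [--+] → (0.868595, 0.868595, 0.4835)–(1.22836, 0, 0.4835)  len=0.9402
  (v3,v4,v2) [--+] → (0, 1.22836, 0.4835)–(0.868595, 0.868595, 0.4835)  len=0.9402
  (v4,v5,v2) [--+] → (-0.868595, 0.868595, 0.4835)–(0, 1.22836, 0.4835)  len=0.9402
  (v5,v6,v2) [--+] → (-1.22836, 0, 0.4835)–(-0.868595, 0.868595, 0.4835)  len=0.9402
  (v6,v7,v2) [--+] → (-0.868595, -0.868595, 0.4835)–(-1.22836, 0, 0.4835)  len=0.9402
  (v7,v8,v2) [--+] → (0, -1.22836, 0.4835)–(-0.868595, -0.868595, 0.4835)  len=0.9402
  (v8,v9,v2) [--+] → (0.868595, -0.868595, 0.4835)–(0, -1.22836, 0.4835)  len=0.9402
  (v9,v1,v2) [--+] → (1.22836, 0, 0.4835)–(0.868595, -0.868595, 0.4835)  len=0.9402

Chained into 1 loop(s):
  loop 1: 8 segments, perimeter = 7.5212
Total perimeter = 7.521


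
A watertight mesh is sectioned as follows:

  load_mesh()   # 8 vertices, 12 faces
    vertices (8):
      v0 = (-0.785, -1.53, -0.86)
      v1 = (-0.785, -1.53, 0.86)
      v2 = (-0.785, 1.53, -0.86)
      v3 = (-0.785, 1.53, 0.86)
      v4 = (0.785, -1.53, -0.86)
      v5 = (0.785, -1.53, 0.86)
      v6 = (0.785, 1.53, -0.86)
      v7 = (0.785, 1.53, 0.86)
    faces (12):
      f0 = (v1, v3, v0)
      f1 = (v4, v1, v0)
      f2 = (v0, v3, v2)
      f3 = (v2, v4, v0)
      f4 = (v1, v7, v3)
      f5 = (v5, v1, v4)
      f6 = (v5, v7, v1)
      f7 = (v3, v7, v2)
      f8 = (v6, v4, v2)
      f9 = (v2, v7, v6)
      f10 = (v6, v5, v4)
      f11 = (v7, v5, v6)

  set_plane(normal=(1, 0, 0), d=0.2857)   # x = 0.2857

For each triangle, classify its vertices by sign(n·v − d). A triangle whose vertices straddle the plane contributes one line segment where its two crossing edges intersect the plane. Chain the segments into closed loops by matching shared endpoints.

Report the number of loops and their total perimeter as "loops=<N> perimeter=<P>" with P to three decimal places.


loops=1 perimeter=9.560

Straddling triangles (8 of 12):
  (v4,v1,v0) [+--] → (0.2857, -1.53, -0.312996)–(0.2857, -1.53, -0.86)  len=0.5470
  (v2,v4,v0) [-+-] → (0.2857, -0.556842, -0.86)–(0.2857, -1.53, -0.86)  len=0.9732
  (v1,v7,v3) [-+-] → (0.2857, 0.556842, 0.86)–(0.2857, 1.53, 0.86)  len=0.9732
  (v5,v1,v4) [+-+] → (0.2857, -1.53, 0.86)–(0.2857, -1.53, -0.312996)  len=1.1730
  (v5,v7,v1) [++-] → (0.2857, 0.556842, 0.86)–(0.2857, -1.53, 0.86)  len=2.0868
  (v3,v7,v2) [-+-] → (0.2857, 1.53, 0.86)–(0.2857, 1.53, 0.312996)  len=0.5470
  (v6,v4,v2) [++-] → (0.2857, -0.556842, -0.86)–(0.2857, 1.53, -0.86)  len=2.0868
  (v2,v7,v6) [-++] → (0.2857, 1.53, 0.312996)–(0.2857, 1.53, -0.86)  len=1.1730

Chained into 1 loop(s):
  loop 1: 8 segments, perimeter = 9.5600
Total perimeter = 9.560


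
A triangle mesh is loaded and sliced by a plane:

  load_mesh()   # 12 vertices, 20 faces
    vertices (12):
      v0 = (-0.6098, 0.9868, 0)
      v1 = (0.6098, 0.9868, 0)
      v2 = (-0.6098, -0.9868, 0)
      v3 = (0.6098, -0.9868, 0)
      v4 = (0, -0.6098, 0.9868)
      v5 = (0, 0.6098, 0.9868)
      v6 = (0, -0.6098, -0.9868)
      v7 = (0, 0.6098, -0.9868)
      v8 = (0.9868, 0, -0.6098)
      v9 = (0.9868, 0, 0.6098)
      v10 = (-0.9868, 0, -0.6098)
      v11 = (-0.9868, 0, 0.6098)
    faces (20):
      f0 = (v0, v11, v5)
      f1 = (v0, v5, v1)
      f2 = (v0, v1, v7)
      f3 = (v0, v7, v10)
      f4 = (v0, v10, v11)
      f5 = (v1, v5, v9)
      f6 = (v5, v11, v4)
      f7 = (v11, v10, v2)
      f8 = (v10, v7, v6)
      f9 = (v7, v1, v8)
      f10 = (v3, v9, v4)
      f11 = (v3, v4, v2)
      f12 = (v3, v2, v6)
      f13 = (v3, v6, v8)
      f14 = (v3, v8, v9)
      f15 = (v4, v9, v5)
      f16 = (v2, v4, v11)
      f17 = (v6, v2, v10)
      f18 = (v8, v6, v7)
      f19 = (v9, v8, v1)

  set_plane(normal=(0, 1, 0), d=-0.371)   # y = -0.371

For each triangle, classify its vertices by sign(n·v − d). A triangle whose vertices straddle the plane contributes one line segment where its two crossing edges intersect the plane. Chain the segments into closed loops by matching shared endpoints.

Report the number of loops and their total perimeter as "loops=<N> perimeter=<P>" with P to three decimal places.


loops=1 perimeter=5.771

Straddling triangles (10 of 20):
  (v5,v11,v4) [++-] → (-0.386435, -0.371, 0.839165)–(0, -0.371, 0.9868)  len=0.4137
  (v11,v10,v2) [++-] → (-0.845062, -0.371, -0.380538)–(-0.845062, -0.371, 0.380538)  len=0.7611
  (v10,v7,v6) [++-] → (0, -0.371, -0.9868)–(-0.386435, -0.371, -0.839165)  len=0.4137
  (v3,v9,v4) [-+-] → (0.845062, -0.371, 0.380538)–(0.386435, -0.371, 0.839165)  len=0.6486
  (v3,v6,v8) [--+] → (0.386435, -0.371, -0.839165)–(0.845062, -0.371, -0.380538)  len=0.6486
  (v3,v8,v9) [-++] → (0.845062, -0.371, -0.380538)–(0.845062, -0.371, 0.380538)  len=0.7611
  (v4,v9,v5) [-++] → (0.386435, -0.371, 0.839165)–(0, -0.371, 0.9868)  len=0.4137
  (v2,v4,v11) [--+] → (-0.386435, -0.371, 0.839165)–(-0.845062, -0.371, 0.380538)  len=0.6486
  (v6,v2,v10) [--+] → (-0.845062, -0.371, -0.380538)–(-0.386435, -0.371, -0.839165)  len=0.6486
  (v8,v6,v7) [+-+] → (0.386435, -0.371, -0.839165)–(0, -0.371, -0.9868)  len=0.4137

Chained into 1 loop(s):
  loop 1: 10 segments, perimeter = 5.7712
Total perimeter = 5.771


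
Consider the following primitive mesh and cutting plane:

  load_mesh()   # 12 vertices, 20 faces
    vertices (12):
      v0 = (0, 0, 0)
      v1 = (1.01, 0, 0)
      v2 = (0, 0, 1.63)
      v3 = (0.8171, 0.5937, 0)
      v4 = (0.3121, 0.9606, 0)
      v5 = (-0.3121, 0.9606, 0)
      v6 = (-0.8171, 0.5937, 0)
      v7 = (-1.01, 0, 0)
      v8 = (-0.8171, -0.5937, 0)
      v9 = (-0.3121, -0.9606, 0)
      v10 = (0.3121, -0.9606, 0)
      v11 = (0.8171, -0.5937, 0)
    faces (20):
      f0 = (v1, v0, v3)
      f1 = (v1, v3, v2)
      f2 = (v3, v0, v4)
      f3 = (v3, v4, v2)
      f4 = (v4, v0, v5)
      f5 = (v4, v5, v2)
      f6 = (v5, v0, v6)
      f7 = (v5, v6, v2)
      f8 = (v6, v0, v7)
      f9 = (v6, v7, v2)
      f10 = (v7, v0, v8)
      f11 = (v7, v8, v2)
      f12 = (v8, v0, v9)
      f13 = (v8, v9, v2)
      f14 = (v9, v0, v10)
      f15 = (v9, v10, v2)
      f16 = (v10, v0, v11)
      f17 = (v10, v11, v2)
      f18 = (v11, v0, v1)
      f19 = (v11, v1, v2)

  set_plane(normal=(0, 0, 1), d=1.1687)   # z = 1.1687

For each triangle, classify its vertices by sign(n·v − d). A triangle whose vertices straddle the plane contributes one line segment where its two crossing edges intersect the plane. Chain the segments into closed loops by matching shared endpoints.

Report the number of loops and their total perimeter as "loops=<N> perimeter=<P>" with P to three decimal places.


loops=1 perimeter=1.767

Straddling triangles (10 of 20):
  (v1,v3,v2) [--+] → (0.231244, 0.168021, 1.1687)–(0.285836, 0, 1.1687)  len=0.1767
  (v3,v4,v2) [--+] → (0.0883262, 0.271856, 1.1687)–(0.231244, 0.168021, 1.1687)  len=0.1767
  (v4,v5,v2) [--+] → (-0.0883262, 0.271856, 1.1687)–(0.0883262, 0.271856, 1.1687)  len=0.1767
  (v5,v6,v2) [--+] → (-0.231244, 0.168021, 1.1687)–(-0.0883262, 0.271856, 1.1687)  len=0.1767
  (v6,v7,v2) [--+] → (-0.285836, 0, 1.1687)–(-0.231244, 0.168021, 1.1687)  len=0.1767
  (v7,v8,v2) [--+] → (-0.231244, -0.168021, 1.1687)–(-0.285836, 0, 1.1687)  len=0.1767
  (v8,v9,v2) [--+] → (-0.0883262, -0.271856, 1.1687)–(-0.231244, -0.168021, 1.1687)  len=0.1767
  (v9,v10,v2) [--+] → (0.0883262, -0.271856, 1.1687)–(-0.0883262, -0.271856, 1.1687)  len=0.1767
  (v10,v11,v2) [--+] → (0.231244, -0.168021, 1.1687)–(0.0883262, -0.271856, 1.1687)  len=0.1767
  (v11,v1,v2) [--+] → (0.285836, 0, 1.1687)–(0.231244, -0.168021, 1.1687)  len=0.1767

Chained into 1 loop(s):
  loop 1: 10 segments, perimeter = 1.7666
Total perimeter = 1.767


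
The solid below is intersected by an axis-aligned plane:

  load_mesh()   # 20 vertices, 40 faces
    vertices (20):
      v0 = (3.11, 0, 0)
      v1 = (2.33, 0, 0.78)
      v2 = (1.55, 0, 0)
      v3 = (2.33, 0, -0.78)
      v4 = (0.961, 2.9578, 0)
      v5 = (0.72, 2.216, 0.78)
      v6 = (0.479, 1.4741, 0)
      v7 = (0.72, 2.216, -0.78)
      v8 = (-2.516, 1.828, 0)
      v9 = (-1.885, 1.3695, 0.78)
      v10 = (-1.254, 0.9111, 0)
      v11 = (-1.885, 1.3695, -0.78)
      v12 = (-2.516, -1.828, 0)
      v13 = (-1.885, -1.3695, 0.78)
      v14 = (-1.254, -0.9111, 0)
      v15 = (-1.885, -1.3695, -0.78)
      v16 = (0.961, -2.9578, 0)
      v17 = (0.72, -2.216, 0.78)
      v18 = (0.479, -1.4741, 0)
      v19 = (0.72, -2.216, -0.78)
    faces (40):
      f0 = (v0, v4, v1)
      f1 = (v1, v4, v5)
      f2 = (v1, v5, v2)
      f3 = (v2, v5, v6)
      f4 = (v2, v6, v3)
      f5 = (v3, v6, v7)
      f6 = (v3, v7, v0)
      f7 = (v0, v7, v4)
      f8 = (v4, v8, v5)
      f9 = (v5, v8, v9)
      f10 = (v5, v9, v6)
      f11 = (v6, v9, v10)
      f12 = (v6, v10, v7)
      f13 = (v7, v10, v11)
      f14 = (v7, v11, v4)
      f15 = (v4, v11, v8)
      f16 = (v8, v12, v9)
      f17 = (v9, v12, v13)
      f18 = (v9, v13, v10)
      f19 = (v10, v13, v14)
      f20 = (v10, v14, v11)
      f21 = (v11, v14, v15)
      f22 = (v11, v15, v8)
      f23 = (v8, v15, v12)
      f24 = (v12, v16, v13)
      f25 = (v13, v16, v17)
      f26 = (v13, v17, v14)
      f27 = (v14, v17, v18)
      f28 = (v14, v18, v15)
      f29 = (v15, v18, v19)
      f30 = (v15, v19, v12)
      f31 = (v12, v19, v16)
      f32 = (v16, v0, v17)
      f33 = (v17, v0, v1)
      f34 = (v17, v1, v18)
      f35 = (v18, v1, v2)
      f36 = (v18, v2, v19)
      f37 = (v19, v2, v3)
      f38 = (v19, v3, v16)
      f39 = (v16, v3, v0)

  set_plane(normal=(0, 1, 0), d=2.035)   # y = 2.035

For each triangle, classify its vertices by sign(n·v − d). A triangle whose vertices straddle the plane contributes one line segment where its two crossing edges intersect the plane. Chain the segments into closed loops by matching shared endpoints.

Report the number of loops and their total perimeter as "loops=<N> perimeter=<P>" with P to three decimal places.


Straddling triangles (14 of 40):
  (v0,v4,v1) [-+-] → (1.63146, 2.035, 0)–(1.38811, 2.035, 0.243351)  len=0.3442
  (v1,v4,v5) [-++] → (1.38811, 2.035, 0.243351)–(0.851503, 2.035, 0.78)  len=0.7589
  (v1,v5,v2) [-+-] → (0.851503, 2.035, 0.78)–(0.787793, 2.035, 0.716291)  len=0.0901
  (v2,v5,v6) [-+-] → (0.787793, 2.035, 0.716291)–(0.661204, 2.035, 0.589705)  len=0.1790
  (v3,v6,v7) [--+] → (0.661204, 2.035, -0.589705)–(0.851503, 2.035, -0.78)  len=0.2691
  (v3,v7,v0) [-+-] → (0.851503, 2.035, -0.78)–(0.915212, 2.035, -0.716291)  len=0.0901
  (v0,v7,v4) [-++] → (0.915212, 2.035, -0.716291)–(1.63146, 2.035, 0)  len=1.0130
  (v4,v8,v5) [+-+] → (-1.87895, 2.035, 0)–(-0.789577, 2.035, 0.416134)  len=1.1661
  (v5,v8,v9) [+--] → (-0.789577, 2.035, 0.416134)–(0.162995, 2.035, 0.78)  len=1.0197
  (v5,v9,v6) [+--] → (0.162995, 2.035, 0.78)–(0.661204, 2.035, 0.589705)  len=0.5333
  (v6,v10,v7) [--+] → (0.446191, 2.035, -0.671808)–(0.661204, 2.035, -0.589705)  len=0.2302
  (v7,v10,v11) [+--] → (0.446191, 2.035, -0.671808)–(0.162995, 2.035, -0.78)  len=0.3032
  (v7,v11,v4) [+-+] → (0.162995, 2.035, -0.78)–(-0.692522, 2.035, -0.453179)  len=0.9158
  (v4,v11,v8) [+--] → (-0.692522, 2.035, -0.453179)–(-1.87895, 2.035, 0)  len=1.2700

Chained into 1 loop(s):
  loop 1: 14 segments, perimeter = 8.1827
Total perimeter = 8.183

loops=1 perimeter=8.183


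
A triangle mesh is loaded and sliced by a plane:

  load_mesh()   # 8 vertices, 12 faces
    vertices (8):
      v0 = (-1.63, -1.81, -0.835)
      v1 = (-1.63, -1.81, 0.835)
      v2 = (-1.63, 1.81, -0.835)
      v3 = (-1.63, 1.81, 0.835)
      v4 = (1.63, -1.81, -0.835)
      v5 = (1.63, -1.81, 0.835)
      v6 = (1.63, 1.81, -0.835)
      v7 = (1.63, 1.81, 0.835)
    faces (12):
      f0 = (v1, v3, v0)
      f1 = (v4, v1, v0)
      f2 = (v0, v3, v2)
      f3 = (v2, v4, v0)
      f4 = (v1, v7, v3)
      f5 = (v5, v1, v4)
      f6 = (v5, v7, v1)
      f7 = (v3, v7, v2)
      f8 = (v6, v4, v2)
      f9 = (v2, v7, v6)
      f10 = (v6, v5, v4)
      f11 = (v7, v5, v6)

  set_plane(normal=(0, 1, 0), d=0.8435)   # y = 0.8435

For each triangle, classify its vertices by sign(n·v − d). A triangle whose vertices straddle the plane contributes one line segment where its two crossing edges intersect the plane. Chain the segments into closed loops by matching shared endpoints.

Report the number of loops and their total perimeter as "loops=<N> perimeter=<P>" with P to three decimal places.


loops=1 perimeter=9.860

Straddling triangles (8 of 12):
  (v1,v3,v0) [-+-] → (-1.63, 0.8435, 0.835)–(-1.63, 0.8435, 0.389128)  len=0.4459
  (v0,v3,v2) [-++] → (-1.63, 0.8435, 0.389128)–(-1.63, 0.8435, -0.835)  len=1.2241
  (v2,v4,v0) [+--] → (-0.759616, 0.8435, -0.835)–(-1.63, 0.8435, -0.835)  len=0.8704
  (v1,v7,v3) [-++] → (0.759616, 0.8435, 0.835)–(-1.63, 0.8435, 0.835)  len=2.3896
  (v5,v7,v1) [-+-] → (1.63, 0.8435, 0.835)–(0.759616, 0.8435, 0.835)  len=0.8704
  (v6,v4,v2) [+-+] → (1.63, 0.8435, -0.835)–(-0.759616, 0.8435, -0.835)  len=2.3896
  (v6,v5,v4) [+--] → (1.63, 0.8435, -0.389128)–(1.63, 0.8435, -0.835)  len=0.4459
  (v7,v5,v6) [+-+] → (1.63, 0.8435, 0.835)–(1.63, 0.8435, -0.389128)  len=1.2241

Chained into 1 loop(s):
  loop 1: 8 segments, perimeter = 9.8600
Total perimeter = 9.860


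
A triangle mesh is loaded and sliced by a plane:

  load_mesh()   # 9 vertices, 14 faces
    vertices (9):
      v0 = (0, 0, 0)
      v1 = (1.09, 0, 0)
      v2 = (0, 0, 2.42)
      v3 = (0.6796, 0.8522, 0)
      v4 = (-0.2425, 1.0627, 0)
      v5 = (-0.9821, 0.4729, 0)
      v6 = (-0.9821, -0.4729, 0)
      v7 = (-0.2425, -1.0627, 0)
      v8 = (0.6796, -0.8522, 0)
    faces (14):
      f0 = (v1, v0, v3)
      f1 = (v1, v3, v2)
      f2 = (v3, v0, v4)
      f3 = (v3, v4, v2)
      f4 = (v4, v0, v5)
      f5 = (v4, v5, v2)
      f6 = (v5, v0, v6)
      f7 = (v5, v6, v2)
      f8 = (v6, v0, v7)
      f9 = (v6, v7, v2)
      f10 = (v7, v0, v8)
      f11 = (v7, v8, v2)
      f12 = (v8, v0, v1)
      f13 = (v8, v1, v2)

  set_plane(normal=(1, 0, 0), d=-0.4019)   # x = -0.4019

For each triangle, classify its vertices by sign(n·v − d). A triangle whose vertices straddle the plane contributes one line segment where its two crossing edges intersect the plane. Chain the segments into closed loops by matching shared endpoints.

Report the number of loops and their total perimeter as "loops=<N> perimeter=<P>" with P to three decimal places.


Straddling triangles (6 of 14):
  (v4,v0,v5) [++-] → (-0.4019, 0.193523, 0)–(-0.4019, 0.935585, 0)  len=0.7421
  (v4,v5,v2) [+-+] → (-0.4019, 0.935585, 0)–(-0.4019, 0.193523, 1.42968)  len=1.6108
  (v5,v0,v6) [-+-] → (-0.4019, 0.193523, 0)–(-0.4019, -0.193523, 0)  len=0.3870
  (v5,v6,v2) [--+] → (-0.4019, -0.193523, 1.42968)–(-0.4019, 0.193523, 1.42968)  len=0.3870
  (v6,v0,v7) [-++] → (-0.4019, -0.193523, 0)–(-0.4019, -0.935585, 0)  len=0.7421
  (v6,v7,v2) [-++] → (-0.4019, -0.935585, 0)–(-0.4019, -0.193523, 1.42968)  len=1.6108

Chained into 1 loop(s):
  loop 1: 6 segments, perimeter = 5.4798
Total perimeter = 5.480

loops=1 perimeter=5.480


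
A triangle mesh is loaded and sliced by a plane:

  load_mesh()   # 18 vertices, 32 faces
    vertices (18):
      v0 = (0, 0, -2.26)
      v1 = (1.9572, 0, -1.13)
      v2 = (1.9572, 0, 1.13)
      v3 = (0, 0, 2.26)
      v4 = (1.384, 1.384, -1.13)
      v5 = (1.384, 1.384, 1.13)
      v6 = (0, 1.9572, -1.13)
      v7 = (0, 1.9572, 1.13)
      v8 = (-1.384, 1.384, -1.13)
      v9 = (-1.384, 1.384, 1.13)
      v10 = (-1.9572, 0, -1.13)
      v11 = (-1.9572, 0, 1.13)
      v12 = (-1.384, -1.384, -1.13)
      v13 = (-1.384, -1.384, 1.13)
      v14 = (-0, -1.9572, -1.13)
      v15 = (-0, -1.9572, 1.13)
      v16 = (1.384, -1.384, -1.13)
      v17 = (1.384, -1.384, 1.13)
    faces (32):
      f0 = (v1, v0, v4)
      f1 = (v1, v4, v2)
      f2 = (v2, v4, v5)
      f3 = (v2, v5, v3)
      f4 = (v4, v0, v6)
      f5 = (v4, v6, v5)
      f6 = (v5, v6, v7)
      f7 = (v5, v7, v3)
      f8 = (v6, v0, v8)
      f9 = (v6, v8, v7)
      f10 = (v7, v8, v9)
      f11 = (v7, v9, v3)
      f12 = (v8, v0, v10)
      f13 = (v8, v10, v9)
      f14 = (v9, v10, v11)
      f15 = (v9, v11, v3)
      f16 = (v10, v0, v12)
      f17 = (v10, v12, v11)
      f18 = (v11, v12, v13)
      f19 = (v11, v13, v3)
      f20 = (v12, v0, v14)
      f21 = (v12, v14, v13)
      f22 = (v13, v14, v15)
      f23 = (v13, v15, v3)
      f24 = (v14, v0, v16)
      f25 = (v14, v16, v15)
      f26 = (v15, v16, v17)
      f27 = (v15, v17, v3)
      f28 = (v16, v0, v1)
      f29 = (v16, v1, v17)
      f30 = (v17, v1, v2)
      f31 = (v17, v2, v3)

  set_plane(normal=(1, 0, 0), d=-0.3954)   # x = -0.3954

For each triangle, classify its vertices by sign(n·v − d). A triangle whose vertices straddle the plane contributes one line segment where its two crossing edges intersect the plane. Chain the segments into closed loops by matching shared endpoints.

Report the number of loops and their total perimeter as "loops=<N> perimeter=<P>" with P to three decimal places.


loops=1 perimeter=12.603

Straddling triangles (12 of 32):
  (v6,v0,v8) [++-] → (-0.3954, 0.3954, -1.93717)–(-0.3954, 1.79344, -1.13)  len=1.6143
  (v6,v8,v7) [+-+] → (-0.3954, 1.79344, -1.13)–(-0.3954, 1.79344, 0.484332)  len=1.6143
  (v7,v8,v9) [+--] → (-0.3954, 1.79344, 0.484332)–(-0.3954, 1.79344, 1.13)  len=0.6457
  (v7,v9,v3) [+-+] → (-0.3954, 1.79344, 1.13)–(-0.3954, 0.3954, 1.93717)  len=1.6143
  (v8,v0,v10) [-+-] → (-0.3954, 0.3954, -1.93717)–(-0.3954, 0, -2.03171)  len=0.4065
  (v9,v11,v3) [--+] → (-0.3954, 0, 2.03171)–(-0.3954, 0.3954, 1.93717)  len=0.4065
  (v10,v0,v12) [-+-] → (-0.3954, 0, -2.03171)–(-0.3954, -0.3954, -1.93717)  len=0.4065
  (v11,v13,v3) [--+] → (-0.3954, -0.3954, 1.93717)–(-0.3954, 0, 2.03171)  len=0.4065
  (v12,v0,v14) [-++] → (-0.3954, -0.3954, -1.93717)–(-0.3954, -1.79344, -1.13)  len=1.6143
  (v12,v14,v13) [-+-] → (-0.3954, -1.79344, -1.13)–(-0.3954, -1.79344, -0.484332)  len=0.6457
  (v13,v14,v15) [-++] → (-0.3954, -1.79344, -0.484332)–(-0.3954, -1.79344, 1.13)  len=1.6143
  (v13,v15,v3) [-++] → (-0.3954, -1.79344, 1.13)–(-0.3954, -0.3954, 1.93717)  len=1.6143

Chained into 1 loop(s):
  loop 1: 12 segments, perimeter = 12.6035
Total perimeter = 12.603


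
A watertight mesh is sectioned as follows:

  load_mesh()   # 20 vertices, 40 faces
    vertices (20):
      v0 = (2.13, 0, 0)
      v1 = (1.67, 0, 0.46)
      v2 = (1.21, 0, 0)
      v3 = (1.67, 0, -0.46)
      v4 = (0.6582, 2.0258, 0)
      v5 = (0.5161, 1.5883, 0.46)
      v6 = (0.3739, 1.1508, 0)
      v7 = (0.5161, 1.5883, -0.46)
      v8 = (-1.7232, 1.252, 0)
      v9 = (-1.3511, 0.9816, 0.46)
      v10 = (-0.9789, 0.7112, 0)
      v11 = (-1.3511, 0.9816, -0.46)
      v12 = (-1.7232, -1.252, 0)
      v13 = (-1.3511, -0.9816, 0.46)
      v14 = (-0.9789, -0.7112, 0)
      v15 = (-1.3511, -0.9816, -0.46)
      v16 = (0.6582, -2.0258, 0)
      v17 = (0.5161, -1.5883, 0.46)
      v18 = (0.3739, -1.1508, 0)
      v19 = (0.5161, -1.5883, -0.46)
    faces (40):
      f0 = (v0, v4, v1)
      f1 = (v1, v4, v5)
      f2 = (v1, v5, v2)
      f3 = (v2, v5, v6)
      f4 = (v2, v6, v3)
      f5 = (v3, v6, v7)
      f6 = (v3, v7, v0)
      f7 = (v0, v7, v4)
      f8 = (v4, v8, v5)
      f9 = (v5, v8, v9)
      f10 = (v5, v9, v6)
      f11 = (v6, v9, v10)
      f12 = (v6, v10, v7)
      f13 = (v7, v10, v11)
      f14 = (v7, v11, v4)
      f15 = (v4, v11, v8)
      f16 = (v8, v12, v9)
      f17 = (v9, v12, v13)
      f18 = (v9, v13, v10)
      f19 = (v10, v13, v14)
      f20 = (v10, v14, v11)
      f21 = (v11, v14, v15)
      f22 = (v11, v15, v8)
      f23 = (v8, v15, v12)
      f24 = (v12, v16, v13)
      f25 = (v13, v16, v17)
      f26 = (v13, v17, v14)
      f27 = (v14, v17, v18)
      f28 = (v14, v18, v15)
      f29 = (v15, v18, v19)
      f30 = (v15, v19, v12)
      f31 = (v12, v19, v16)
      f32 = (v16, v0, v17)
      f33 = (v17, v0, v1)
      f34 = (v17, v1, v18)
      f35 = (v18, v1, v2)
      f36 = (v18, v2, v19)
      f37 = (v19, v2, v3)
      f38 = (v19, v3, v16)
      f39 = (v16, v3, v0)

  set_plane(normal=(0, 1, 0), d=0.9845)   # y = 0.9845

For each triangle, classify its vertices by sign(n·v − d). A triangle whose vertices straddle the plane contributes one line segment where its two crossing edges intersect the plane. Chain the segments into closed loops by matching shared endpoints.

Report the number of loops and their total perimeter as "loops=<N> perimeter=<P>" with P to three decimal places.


loops=2 perimeter=6.379

Straddling triangles (18 of 40):
  (v0,v4,v1) [-+-] → (1.41473, 0.9845, 0)–(1.17828, 0.9845, 0.236449)  len=0.3344
  (v1,v4,v5) [-++] → (1.17828, 0.9845, 0.236449)–(0.954761, 0.9845, 0.46)  len=0.3161
  (v1,v5,v2) [-+-] → (0.954761, 0.9845, 0.46)–(0.779889, 0.9845, 0.285129)  len=0.2473
  (v2,v5,v6) [-++] → (0.779889, 0.9845, 0.285129)–(0.494723, 0.9845, 0)  len=0.4033
  (v2,v6,v3) [-+-] → (0.494723, 0.9845, 0)–(0.561197, 0.9845, -0.0664738)  len=0.0940
  (v3,v6,v7) [-++] → (0.561197, 0.9845, -0.0664738)–(0.954761, 0.9845, -0.46)  len=0.5566
  (v3,v7,v0) [-+-] → (0.954761, 0.9845, -0.46)–(1.12963, 0.9845, -0.285129)  len=0.2473
  (v0,v7,v4) [-++] → (1.12963, 0.9845, -0.285129)–(1.41473, 0.9845, 0)  len=0.4032
  (v5,v8,v9) [++-] → (-1.35509, 0.9845, 0.455067)–(-1.34217, 0.9845, 0.46)  len=0.0138
  (v5,v9,v6) [+-+] → (-1.34217, 0.9845, 0.46)–(-1.32153, 0.9845, 0.452116)  len=0.0221
  (v6,v9,v10) [+--] → (-1.32153, 0.9845, 0.452116)–(-0.137862, 0.9845, 0)  len=1.2671
  (v6,v10,v7) [+-+] → (-0.137862, 0.9845, 0)–(-0.513065, 0.9845, -0.143334)  len=0.4016
  (v7,v10,v11) [+--] → (-0.513065, 0.9845, -0.143334)–(-1.34217, 0.9845, -0.46)  len=0.8875
  (v7,v11,v4) [+-+] → (-1.34217, 0.9845, -0.46)–(-1.34552, 0.9845, -0.458722)  len=0.0036
  (v4,v11,v8) [+-+] → (-1.34552, 0.9845, -0.458722)–(-1.35509, 0.9845, -0.455067)  len=0.0102
  (v8,v12,v9) [+--] → (-1.7232, 0.9845, 0)–(-1.35509, 0.9845, 0.455067)  len=0.5853
  (v11,v15,v8) [--+] → (-1.67864, 0.9845, -0.0550904)–(-1.35509, 0.9845, -0.455067)  len=0.5145
  (v8,v15,v12) [+--] → (-1.67864, 0.9845, -0.0550904)–(-1.7232, 0.9845, 0)  len=0.0709

Chained into 2 loop(s):
  loop 1: 8 segments, perimeter = 2.6022
  loop 2: 10 segments, perimeter = 3.7766
Total perimeter = 6.379


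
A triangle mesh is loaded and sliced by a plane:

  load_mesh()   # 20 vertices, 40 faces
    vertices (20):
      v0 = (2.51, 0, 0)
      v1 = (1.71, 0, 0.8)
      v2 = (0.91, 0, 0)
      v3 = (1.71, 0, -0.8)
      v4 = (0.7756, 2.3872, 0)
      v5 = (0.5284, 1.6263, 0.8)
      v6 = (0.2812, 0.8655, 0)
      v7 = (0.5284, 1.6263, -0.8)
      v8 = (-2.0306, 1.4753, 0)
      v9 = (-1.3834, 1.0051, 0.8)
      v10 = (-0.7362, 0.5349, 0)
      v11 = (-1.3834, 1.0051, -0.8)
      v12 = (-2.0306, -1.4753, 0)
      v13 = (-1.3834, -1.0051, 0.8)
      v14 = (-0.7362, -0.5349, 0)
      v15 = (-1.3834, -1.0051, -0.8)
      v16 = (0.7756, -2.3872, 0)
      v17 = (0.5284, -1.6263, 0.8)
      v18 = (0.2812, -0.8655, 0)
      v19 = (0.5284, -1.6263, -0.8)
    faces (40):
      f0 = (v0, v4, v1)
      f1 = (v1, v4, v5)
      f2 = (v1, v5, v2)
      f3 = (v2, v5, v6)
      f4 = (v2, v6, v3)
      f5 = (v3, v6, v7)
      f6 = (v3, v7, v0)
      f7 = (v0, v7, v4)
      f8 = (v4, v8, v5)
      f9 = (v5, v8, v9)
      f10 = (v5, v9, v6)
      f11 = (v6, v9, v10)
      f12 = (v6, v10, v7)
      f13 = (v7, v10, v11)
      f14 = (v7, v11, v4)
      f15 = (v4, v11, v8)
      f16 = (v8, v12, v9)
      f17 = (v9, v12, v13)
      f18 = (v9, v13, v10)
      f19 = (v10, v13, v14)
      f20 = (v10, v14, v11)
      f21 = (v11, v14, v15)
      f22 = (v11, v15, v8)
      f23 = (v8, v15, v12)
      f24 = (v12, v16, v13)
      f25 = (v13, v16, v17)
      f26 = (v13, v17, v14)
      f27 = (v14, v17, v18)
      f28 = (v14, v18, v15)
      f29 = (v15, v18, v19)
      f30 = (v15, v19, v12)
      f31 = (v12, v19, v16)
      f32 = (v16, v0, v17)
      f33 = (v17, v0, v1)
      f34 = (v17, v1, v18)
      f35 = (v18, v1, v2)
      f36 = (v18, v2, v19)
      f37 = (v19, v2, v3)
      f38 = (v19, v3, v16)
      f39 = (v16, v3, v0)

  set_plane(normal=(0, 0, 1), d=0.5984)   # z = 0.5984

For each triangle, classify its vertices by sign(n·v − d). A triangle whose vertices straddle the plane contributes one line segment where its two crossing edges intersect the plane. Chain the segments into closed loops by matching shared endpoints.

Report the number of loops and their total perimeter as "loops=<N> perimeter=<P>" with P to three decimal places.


loops=2 perimeter=20.102

Straddling triangles (20 of 40):
  (v0,v4,v1) [--+] → (1.47453, 0.601574, 0.5984)–(1.9116, 0, 0.5984)  len=0.7436
  (v1,v4,v5) [+-+] → (1.47453, 0.601574, 0.5984)–(0.590694, 1.81805, 0.5984)  len=1.5037
  (v1,v5,v2) [++-] → (0.624563, 1.21647, 0.5984)–(1.5084, 0, 0.5984)  len=1.5037
  (v2,v5,v6) [-+-] → (0.624563, 1.21647, 0.5984)–(0.466106, 1.43458, 0.5984)  len=0.2696
  (v4,v8,v5) [--+] → (-0.116468, 1.58825, 0.5984)–(0.590694, 1.81805, 0.5984)  len=0.7436
  (v5,v8,v9) [+-+] → (-0.116468, 1.58825, 0.5984)–(-1.54649, 1.12359, 0.5984)  len=1.5036
  (v5,v9,v6) [++-] → (-0.963921, 0.969921, 0.5984)–(0.466106, 1.43458, 0.5984)  len=1.5036
  (v6,v9,v10) [-+-] → (-0.963921, 0.969921, 0.5984)–(-1.22031, 0.88661, 0.5984)  len=0.2696
  (v8,v12,v9) [--+] → (-1.54649, 0.380039, 0.5984)–(-1.54649, 1.12359, 0.5984)  len=0.7436
  (v9,v12,v13) [+-+] → (-1.54649, 0.380039, 0.5984)–(-1.54649, -1.12359, 0.5984)  len=1.5036
  (v9,v13,v10) [++-] → (-1.22031, -0.61702, 0.5984)–(-1.22031, 0.88661, 0.5984)  len=1.5036
  (v10,v13,v14) [-+-] → (-1.22031, -0.61702, 0.5984)–(-1.22031, -0.88661, 0.5984)  len=0.2696
  (v12,v16,v13) [--+] → (-0.839332, -1.35339, 0.5984)–(-1.54649, -1.12359, 0.5984)  len=0.7436
  (v13,v16,v17) [+-+] → (-0.839332, -1.35339, 0.5984)–(0.590694, -1.81805, 0.5984)  len=1.5036
  (v13,v17,v14) [++-] → (0.209721, -1.35127, 0.5984)–(-1.22031, -0.88661, 0.5984)  len=1.5036
  (v14,v17,v18) [-+-] → (0.209721, -1.35127, 0.5984)–(0.466106, -1.43458, 0.5984)  len=0.2696
  (v16,v0,v17) [--+] → (1.02776, -1.21647, 0.5984)–(0.590694, -1.81805, 0.5984)  len=0.7436
  (v17,v0,v1) [+-+] → (1.02776, -1.21647, 0.5984)–(1.9116, 0, 0.5984)  len=1.5037
  (v17,v1,v18) [++-] → (1.34994, -0.218106, 0.5984)–(0.466106, -1.43458, 0.5984)  len=1.5037
  (v18,v1,v2) [-+-] → (1.34994, -0.218106, 0.5984)–(1.5084, 0, 0.5984)  len=0.2696

Chained into 2 loop(s):
  loop 1: 10 segments, perimeter = 11.2360
  loop 2: 10 segments, perimeter = 8.8661
Total perimeter = 20.102


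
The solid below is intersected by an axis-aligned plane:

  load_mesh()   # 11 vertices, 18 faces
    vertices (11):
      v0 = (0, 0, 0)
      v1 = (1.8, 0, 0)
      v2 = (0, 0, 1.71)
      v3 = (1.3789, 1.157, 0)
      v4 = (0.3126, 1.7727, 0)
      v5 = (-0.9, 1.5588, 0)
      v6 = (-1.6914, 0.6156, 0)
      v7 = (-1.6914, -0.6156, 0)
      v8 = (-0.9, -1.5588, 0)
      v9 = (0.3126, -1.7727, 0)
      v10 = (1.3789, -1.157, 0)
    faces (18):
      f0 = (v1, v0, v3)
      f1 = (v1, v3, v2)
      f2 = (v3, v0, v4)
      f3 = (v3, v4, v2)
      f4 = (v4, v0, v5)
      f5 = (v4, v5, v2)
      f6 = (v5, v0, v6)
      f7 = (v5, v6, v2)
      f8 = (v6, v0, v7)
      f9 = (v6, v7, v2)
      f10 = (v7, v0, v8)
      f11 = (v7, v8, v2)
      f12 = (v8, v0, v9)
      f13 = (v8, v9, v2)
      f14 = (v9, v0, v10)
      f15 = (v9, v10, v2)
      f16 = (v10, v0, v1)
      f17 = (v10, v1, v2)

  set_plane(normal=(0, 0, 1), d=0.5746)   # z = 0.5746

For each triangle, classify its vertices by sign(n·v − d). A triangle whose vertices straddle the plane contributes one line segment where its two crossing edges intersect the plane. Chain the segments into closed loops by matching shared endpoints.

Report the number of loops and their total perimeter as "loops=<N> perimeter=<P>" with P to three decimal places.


loops=1 perimeter=7.358

Straddling triangles (9 of 18):
  (v1,v3,v2) [--+] → (0.915557, 0.768221, 0.5746)–(1.19516, 0, 0.5746)  len=0.8175
  (v3,v4,v2) [--+] → (0.207559, 1.17703, 0.5746)–(0.915557, 0.768221, 0.5746)  len=0.8175
  (v4,v5,v2) [--+] → (-0.597579, 1.03501, 0.5746)–(0.207559, 1.17703, 0.5746)  len=0.8176
  (v5,v6,v2) [--+] → (-1.12305, 0.408744, 0.5746)–(-0.597579, 1.03501, 0.5746)  len=0.8175
  (v6,v7,v2) [--+] → (-1.12305, -0.408744, 0.5746)–(-1.12305, 0.408744, 0.5746)  len=0.8175
  (v7,v8,v2) [--+] → (-0.597579, -1.03501, 0.5746)–(-1.12305, -0.408744, 0.5746)  len=0.8175
  (v8,v9,v2) [--+] → (0.207559, -1.17703, 0.5746)–(-0.597579, -1.03501, 0.5746)  len=0.8176
  (v9,v10,v2) [--+] → (0.915557, -0.768221, 0.5746)–(0.207559, -1.17703, 0.5746)  len=0.8175
  (v10,v1,v2) [--+] → (1.19516, 0, 0.5746)–(0.915557, -0.768221, 0.5746)  len=0.8175

Chained into 1 loop(s):
  loop 1: 9 segments, perimeter = 7.3578
Total perimeter = 7.358


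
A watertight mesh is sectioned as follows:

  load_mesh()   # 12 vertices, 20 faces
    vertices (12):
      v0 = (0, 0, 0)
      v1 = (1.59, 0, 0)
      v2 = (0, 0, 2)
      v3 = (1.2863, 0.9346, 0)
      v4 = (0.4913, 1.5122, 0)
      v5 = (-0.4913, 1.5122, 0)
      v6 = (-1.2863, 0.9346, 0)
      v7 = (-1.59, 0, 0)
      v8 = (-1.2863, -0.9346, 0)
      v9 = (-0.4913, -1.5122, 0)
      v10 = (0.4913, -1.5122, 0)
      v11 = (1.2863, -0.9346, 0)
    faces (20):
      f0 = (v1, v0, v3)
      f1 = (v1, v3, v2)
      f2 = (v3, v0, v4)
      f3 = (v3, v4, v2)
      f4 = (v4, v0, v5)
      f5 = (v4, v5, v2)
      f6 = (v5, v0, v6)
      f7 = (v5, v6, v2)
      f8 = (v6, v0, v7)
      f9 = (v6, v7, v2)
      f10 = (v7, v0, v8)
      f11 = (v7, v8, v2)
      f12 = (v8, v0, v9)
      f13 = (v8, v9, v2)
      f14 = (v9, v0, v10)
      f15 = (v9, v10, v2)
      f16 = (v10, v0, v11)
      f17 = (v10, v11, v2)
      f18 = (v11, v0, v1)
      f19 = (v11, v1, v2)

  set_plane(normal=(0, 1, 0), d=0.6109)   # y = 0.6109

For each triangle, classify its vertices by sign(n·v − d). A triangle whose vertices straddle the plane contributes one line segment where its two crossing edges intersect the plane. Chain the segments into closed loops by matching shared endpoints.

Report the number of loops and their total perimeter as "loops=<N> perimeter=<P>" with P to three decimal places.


Straddling triangles (10 of 20):
  (v1,v0,v3) [--+] → (0.840788, 0.6109, 0)–(1.39149, 0.6109, 0)  len=0.5507
  (v1,v3,v2) [-+-] → (1.39149, 0.6109, 0)–(0.840788, 0.6109, 0.692703)  len=0.8849
  (v3,v0,v4) [+-+] → (0.840788, 0.6109, 0)–(0.198476, 0.6109, 0)  len=0.6423
  (v3,v4,v2) [++-] → (0.198476, 0.6109, 1.19204)–(0.840788, 0.6109, 0.692703)  len=0.8136
  (v4,v0,v5) [+-+] → (0.198476, 0.6109, 0)–(-0.198476, 0.6109, 0)  len=0.3970
  (v4,v5,v2) [++-] → (-0.198476, 0.6109, 1.19204)–(0.198476, 0.6109, 1.19204)  len=0.3970
  (v5,v0,v6) [+-+] → (-0.198476, 0.6109, 0)–(-0.840788, 0.6109, 0)  len=0.6423
  (v5,v6,v2) [++-] → (-0.840788, 0.6109, 0.692703)–(-0.198476, 0.6109, 1.19204)  len=0.8136
  (v6,v0,v7) [+--] → (-0.840788, 0.6109, 0)–(-1.39149, 0.6109, 0)  len=0.5507
  (v6,v7,v2) [+--] → (-1.39149, 0.6109, 0)–(-0.840788, 0.6109, 0.692703)  len=0.8849

Chained into 1 loop(s):
  loop 1: 10 segments, perimeter = 6.5769
Total perimeter = 6.577

loops=1 perimeter=6.577
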